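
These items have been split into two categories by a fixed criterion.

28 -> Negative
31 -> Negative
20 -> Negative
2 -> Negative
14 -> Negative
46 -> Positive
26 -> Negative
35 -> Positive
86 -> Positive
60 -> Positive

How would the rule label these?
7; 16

'Positive' ⟺ at least 35.
7 — 7 < 35, hence Negative.
16 — 16 < 35, hence Negative.

Negative, Negative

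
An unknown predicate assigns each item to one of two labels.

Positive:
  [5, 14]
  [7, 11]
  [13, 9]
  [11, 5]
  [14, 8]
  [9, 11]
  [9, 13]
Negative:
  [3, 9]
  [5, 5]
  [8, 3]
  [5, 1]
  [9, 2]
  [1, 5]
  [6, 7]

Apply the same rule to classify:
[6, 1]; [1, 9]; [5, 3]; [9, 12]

A rule that fits every label: sum ≥ 16 — true of each 'Positive' example, false of each 'Negative' one.
[6, 1] — 6+1 = 7, hence Negative. [1, 9] — 1+9 = 10, hence Negative. [5, 3] — 5+3 = 8, hence Negative. [9, 12] — 9+12 = 21, hence Positive.

Negative, Negative, Negative, Positive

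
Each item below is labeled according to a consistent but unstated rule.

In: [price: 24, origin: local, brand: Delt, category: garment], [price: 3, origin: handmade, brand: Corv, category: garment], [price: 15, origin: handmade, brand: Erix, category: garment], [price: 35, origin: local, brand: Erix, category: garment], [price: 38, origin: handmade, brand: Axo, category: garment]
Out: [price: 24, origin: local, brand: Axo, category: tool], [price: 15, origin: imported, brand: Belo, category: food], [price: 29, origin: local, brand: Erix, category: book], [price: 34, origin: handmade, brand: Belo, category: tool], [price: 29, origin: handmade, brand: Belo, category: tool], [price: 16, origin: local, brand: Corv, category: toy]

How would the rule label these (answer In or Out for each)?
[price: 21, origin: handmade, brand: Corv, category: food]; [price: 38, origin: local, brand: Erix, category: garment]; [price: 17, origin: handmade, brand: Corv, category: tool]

Out, In, Out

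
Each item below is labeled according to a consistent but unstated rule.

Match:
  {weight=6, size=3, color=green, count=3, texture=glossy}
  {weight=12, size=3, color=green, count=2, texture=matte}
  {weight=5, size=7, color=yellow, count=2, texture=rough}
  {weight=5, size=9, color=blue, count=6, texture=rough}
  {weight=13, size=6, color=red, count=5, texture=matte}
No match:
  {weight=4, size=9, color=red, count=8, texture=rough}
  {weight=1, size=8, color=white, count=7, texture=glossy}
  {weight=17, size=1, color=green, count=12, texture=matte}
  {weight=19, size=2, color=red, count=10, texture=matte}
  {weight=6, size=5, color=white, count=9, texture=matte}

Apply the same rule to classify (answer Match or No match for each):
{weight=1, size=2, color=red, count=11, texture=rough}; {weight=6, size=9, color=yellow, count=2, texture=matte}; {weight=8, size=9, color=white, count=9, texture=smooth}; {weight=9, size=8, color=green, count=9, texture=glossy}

No match, Match, No match, No match

The pattern is that an item is 'Match' exactly when: count ≤ 6.
{weight=1, size=2, color=red, count=11, texture=rough}: No match (count = 11). {weight=6, size=9, color=yellow, count=2, texture=matte}: Match (count = 2). {weight=8, size=9, color=white, count=9, texture=smooth}: No match (count = 9). {weight=9, size=8, color=green, count=9, texture=glossy}: No match (count = 9).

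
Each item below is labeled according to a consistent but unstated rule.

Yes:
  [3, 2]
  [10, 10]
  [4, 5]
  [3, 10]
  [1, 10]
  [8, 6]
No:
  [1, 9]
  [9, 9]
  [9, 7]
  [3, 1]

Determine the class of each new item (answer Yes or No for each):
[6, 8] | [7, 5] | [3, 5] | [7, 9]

Yes, No, No, No

All 'Yes' examples share one property — product is even — and every 'No' example lacks it.
[6, 8]: 6·8 = 48 — passes, so Yes.
[7, 5]: 7·5 = 35 — fails this test, so No.
[3, 5]: 3·5 = 15 — fails this test, so No.
[7, 9]: 7·9 = 63 — fails this test, so No.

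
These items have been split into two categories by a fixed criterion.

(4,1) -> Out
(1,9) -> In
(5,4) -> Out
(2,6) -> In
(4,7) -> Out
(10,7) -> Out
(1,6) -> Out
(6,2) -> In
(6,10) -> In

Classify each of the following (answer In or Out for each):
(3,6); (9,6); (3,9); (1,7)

The common property of the 'In' items is: sum is even. No 'Out' item has it.
(3,6): 3+6 = 9, does not pass → Out. (9,6): 9+6 = 15, does not pass → Out. (3,9): 3+9 = 12, satisfies this → In. (1,7): 1+7 = 8, satisfies this → In.

Out, Out, In, In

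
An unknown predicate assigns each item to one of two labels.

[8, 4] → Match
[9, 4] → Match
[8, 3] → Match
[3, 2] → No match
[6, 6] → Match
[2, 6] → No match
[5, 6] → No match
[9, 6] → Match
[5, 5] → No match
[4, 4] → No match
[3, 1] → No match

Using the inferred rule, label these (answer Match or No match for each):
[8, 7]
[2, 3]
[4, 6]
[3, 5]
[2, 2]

Match, No match, No match, No match, No match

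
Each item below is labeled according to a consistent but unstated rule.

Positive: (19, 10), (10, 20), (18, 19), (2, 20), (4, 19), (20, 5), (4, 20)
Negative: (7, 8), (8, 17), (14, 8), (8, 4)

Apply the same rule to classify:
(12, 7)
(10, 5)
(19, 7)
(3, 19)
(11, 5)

'Positive' ⟺ max ≥ 18.
(12, 7) → max 12 → Negative.
(10, 5) → max 10 → Negative.
(19, 7) → max 19 → Positive.
(3, 19) → max 19 → Positive.
(11, 5) → max 11 → Negative.

Negative, Negative, Positive, Positive, Negative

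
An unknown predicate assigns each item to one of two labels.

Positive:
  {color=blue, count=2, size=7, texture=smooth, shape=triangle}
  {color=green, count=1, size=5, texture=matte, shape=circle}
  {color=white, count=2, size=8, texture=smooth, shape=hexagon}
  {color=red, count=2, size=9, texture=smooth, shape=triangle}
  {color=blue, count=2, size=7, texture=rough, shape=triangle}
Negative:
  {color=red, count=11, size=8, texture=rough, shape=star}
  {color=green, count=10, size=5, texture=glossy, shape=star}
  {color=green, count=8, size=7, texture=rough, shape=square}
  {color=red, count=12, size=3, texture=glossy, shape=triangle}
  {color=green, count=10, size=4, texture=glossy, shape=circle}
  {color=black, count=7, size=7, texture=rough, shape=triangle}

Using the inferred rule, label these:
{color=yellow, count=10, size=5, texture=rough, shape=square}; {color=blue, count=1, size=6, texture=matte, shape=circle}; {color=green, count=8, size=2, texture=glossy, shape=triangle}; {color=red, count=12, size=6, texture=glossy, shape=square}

'Positive' ⟺ count ≤ 2.

Negative, Positive, Negative, Negative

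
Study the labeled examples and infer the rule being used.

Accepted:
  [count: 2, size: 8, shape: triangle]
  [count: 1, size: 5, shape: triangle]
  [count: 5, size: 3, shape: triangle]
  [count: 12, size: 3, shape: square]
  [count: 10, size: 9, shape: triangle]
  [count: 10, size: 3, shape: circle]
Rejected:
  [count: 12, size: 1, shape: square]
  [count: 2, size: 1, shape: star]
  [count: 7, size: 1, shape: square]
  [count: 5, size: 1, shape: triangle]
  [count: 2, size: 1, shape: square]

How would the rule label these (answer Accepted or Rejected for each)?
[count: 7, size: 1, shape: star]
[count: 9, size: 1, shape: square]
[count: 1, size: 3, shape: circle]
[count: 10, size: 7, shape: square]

Rejected, Rejected, Accepted, Accepted

One predicate separates the groups cleanly: size ≥ 3.
[count: 7, size: 1, shape: star] → size = 1 → Rejected.
[count: 9, size: 1, shape: square] → size = 1 → Rejected.
[count: 1, size: 3, shape: circle] → size = 3 → Accepted.
[count: 10, size: 7, shape: square] → size = 7 → Accepted.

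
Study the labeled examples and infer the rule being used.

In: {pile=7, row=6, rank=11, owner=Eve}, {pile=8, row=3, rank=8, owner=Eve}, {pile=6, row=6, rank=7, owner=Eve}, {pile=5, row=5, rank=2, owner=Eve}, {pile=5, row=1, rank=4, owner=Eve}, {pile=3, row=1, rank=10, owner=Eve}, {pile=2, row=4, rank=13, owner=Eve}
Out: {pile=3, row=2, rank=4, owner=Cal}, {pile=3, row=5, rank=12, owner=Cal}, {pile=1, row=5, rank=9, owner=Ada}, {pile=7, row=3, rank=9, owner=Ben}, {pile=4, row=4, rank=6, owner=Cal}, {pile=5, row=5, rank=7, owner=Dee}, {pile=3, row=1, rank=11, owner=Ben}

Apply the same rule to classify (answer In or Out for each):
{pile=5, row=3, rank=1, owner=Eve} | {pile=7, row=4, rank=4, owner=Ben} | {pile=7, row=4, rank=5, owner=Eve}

In, Out, In

One predicate separates the groups cleanly: owner is Eve.
{pile=5, row=3, rank=1, owner=Eve} → owner is Eve → In.
{pile=7, row=4, rank=4, owner=Ben} → owner is Ben → Out.
{pile=7, row=4, rank=5, owner=Eve} → owner is Eve → In.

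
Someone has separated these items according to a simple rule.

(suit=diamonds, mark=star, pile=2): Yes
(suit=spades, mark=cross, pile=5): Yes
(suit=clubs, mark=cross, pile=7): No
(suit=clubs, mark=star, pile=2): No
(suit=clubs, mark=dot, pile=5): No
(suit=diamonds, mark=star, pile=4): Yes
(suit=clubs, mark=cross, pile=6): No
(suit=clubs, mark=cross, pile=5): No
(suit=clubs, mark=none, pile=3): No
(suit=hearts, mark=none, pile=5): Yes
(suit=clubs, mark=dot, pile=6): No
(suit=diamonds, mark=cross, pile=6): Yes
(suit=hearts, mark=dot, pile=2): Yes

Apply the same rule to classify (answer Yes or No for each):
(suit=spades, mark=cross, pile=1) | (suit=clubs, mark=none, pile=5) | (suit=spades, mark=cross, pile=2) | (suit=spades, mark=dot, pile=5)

Yes, No, Yes, Yes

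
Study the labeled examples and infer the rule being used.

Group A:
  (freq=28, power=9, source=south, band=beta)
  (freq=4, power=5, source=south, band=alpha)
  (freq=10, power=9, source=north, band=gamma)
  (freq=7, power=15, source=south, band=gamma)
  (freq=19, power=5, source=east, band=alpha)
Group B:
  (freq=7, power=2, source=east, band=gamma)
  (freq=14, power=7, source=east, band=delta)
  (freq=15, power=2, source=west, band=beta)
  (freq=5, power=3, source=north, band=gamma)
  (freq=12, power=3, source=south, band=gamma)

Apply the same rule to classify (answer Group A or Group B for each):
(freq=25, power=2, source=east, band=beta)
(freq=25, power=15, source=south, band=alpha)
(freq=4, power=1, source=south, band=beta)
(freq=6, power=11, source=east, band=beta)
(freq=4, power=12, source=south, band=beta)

Group B, Group A, Group B, Group A, Group A

The common property of the 'Group A' items is: band is alpha OR power ≥ 9. No 'Group B' item has it.
(freq=25, power=2, source=east, band=beta) — band is beta, power = 2, hence Group B.
(freq=25, power=15, source=south, band=alpha) — band is alpha, power = 15, hence Group A.
(freq=4, power=1, source=south, band=beta) — band is beta, power = 1, hence Group B.
(freq=6, power=11, source=east, band=beta) — band is beta, power = 11, hence Group A.
(freq=4, power=12, source=south, band=beta) — band is beta, power = 12, hence Group A.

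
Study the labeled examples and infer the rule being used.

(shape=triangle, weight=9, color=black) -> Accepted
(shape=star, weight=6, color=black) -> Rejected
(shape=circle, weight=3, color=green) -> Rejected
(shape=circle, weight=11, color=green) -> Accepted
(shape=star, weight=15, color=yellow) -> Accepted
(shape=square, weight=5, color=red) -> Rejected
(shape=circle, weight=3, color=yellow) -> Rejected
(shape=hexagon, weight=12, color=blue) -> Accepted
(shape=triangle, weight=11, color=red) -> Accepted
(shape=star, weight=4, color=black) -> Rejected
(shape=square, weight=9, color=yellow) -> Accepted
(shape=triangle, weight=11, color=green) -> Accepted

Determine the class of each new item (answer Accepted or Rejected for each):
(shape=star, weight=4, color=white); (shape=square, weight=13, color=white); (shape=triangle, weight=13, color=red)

Rejected, Accepted, Accepted

The classifier is using: weight ≥ 9.
(shape=star, weight=4, color=white): Rejected (weight = 4).
(shape=square, weight=13, color=white): Accepted (weight = 13).
(shape=triangle, weight=13, color=red): Accepted (weight = 13).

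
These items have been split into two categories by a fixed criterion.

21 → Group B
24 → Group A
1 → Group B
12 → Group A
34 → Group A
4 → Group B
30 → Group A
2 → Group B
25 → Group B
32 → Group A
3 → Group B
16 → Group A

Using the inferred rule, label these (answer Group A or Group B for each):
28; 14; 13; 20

Group A, Group A, Group B, Group A

'Group A' ⟺ even AND at least 12.
28: 28 is even, 28 ≥ 12 — fits, so Group A.
14: 14 is even, 14 ≥ 12 — fits, so Group A.
13: 13 is odd, 13 ≥ 12 — fails this test, so Group B.
20: 20 is even, 20 ≥ 12 — fits, so Group A.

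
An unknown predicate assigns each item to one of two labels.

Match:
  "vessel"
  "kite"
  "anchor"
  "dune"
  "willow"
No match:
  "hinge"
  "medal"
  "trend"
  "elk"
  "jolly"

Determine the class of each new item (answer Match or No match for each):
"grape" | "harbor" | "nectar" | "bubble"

No match, Match, Match, Match

The simplest hypothesis consistent with all the labels is: even length.
"grape": length 5, does not satisfy this → No match.
"harbor": length 6, fits → Match.
"nectar": length 6, fits → Match.
"bubble": length 6, fits → Match.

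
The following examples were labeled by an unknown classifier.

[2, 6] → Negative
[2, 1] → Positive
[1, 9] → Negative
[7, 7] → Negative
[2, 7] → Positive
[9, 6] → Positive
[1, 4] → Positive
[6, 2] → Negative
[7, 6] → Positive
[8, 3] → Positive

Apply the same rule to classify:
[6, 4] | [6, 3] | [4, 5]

'Positive' ⟺ sum is odd.
[6, 4] → 6+4 = 10 → Negative. [6, 3] → 6+3 = 9 → Positive. [4, 5] → 4+5 = 9 → Positive.

Negative, Positive, Positive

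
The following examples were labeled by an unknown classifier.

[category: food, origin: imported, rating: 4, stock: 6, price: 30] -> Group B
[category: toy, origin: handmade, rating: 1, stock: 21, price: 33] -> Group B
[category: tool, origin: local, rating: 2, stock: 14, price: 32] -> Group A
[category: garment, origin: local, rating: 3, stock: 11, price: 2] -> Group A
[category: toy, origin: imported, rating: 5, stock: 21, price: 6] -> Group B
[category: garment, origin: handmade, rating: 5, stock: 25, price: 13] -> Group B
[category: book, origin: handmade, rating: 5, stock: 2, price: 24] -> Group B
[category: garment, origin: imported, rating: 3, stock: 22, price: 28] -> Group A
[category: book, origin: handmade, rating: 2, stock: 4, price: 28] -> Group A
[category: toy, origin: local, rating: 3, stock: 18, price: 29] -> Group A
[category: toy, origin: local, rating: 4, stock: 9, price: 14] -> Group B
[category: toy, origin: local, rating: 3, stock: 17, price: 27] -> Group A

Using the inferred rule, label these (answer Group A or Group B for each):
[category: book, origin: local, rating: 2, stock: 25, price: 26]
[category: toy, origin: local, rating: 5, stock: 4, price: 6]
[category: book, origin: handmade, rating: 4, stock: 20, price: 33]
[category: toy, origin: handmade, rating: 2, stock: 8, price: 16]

Group A, Group B, Group B, Group A

The classifier is using: rating ≤ 3 AND price ≤ 32.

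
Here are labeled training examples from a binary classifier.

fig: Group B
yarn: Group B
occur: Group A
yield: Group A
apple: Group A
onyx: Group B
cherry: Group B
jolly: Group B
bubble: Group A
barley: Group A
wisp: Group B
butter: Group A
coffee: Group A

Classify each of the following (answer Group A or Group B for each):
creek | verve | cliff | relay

The distinguishing property — has ≥ 2 vowels — holds for all the 'Group A' cases and none of the 'Group B' cases.

Group A, Group A, Group B, Group A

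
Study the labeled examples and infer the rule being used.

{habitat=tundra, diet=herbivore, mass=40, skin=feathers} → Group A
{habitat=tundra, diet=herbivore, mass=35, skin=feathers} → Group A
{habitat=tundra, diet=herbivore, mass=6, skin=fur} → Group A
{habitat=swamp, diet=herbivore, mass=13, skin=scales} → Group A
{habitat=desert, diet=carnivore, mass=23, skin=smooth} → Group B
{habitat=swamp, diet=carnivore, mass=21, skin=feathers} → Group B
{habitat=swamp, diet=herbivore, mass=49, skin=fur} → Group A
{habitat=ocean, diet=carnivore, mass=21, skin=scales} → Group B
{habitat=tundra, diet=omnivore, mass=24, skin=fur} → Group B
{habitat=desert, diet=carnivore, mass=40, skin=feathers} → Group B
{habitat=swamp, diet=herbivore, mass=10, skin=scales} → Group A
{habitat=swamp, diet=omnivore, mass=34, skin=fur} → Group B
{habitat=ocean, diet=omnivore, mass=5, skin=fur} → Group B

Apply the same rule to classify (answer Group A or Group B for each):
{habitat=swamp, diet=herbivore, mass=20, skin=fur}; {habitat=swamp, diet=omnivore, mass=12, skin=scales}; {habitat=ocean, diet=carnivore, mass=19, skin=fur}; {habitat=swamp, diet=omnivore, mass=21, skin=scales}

Group A, Group B, Group B, Group B

The simplest hypothesis consistent with all the labels is: diet is herbivore.
{habitat=swamp, diet=herbivore, mass=20, skin=fur} → diet is herbivore → Group A. {habitat=swamp, diet=omnivore, mass=12, skin=scales} → diet is omnivore → Group B. {habitat=ocean, diet=carnivore, mass=19, skin=fur} → diet is carnivore → Group B. {habitat=swamp, diet=omnivore, mass=21, skin=scales} → diet is omnivore → Group B.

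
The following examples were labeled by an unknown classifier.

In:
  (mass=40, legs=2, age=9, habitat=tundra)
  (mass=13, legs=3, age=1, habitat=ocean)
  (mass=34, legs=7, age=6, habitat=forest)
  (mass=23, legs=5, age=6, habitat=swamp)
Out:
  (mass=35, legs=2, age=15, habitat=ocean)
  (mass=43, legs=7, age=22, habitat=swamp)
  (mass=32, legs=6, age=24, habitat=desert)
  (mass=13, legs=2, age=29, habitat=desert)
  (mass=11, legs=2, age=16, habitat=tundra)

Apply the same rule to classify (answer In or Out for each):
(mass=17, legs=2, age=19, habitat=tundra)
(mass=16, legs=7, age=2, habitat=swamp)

Out, In

The classifier is using: age ≤ 9.
(mass=17, legs=2, age=19, habitat=tundra): age = 19, does not satisfy this → Out.
(mass=16, legs=7, age=2, habitat=swamp): age = 2, qualifies → In.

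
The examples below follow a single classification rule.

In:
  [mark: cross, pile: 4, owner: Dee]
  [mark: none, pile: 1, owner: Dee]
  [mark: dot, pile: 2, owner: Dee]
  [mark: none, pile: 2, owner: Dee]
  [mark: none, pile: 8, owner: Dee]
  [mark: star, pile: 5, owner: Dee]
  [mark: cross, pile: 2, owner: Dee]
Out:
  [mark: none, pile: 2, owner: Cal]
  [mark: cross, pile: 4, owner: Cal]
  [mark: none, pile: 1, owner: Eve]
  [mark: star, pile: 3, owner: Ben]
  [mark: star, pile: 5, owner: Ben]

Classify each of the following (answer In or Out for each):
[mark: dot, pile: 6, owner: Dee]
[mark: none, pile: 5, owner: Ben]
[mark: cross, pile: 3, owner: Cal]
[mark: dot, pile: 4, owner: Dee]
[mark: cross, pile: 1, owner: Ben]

In, Out, Out, In, Out

The simplest hypothesis consistent with all the labels is: owner is Dee.
[mark: dot, pile: 6, owner: Dee]: owner is Dee — meets the rule, so In. [mark: none, pile: 5, owner: Ben]: owner is Ben — doesn't match, so Out. [mark: cross, pile: 3, owner: Cal]: owner is Cal — doesn't match, so Out. [mark: dot, pile: 4, owner: Dee]: owner is Dee — meets the rule, so In. [mark: cross, pile: 1, owner: Ben]: owner is Ben — doesn't match, so Out.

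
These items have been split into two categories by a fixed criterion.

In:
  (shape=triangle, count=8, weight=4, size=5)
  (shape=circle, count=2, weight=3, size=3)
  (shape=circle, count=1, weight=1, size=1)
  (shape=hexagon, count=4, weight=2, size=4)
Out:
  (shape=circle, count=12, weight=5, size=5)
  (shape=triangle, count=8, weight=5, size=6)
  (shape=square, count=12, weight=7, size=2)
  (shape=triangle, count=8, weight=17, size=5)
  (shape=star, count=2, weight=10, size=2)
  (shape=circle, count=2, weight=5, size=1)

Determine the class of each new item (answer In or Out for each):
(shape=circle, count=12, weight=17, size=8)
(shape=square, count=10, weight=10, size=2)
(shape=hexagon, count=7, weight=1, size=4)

The common property of the 'In' items is: weight ≤ 4. No 'Out' item has it.
(shape=circle, count=12, weight=17, size=8): weight = 17 — fails this test, so Out.
(shape=square, count=10, weight=10, size=2): weight = 10 — fails this test, so Out.
(shape=hexagon, count=7, weight=1, size=4): weight = 1 — satisfies this, so In.

Out, Out, In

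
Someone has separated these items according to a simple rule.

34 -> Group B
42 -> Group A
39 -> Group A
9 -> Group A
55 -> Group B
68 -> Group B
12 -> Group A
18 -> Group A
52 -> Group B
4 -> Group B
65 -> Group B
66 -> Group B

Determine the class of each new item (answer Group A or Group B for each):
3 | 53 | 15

Group A, Group B, Group A

The rule appears to be: multiple of 3 AND at most 42.
3: 3 = 3·1, 3 ≤ 42 — matches, so Group A.
53: 53 = 3·17 + 2, 53 > 42 — fails this test, so Group B.
15: 15 = 3·5, 15 ≤ 42 — matches, so Group A.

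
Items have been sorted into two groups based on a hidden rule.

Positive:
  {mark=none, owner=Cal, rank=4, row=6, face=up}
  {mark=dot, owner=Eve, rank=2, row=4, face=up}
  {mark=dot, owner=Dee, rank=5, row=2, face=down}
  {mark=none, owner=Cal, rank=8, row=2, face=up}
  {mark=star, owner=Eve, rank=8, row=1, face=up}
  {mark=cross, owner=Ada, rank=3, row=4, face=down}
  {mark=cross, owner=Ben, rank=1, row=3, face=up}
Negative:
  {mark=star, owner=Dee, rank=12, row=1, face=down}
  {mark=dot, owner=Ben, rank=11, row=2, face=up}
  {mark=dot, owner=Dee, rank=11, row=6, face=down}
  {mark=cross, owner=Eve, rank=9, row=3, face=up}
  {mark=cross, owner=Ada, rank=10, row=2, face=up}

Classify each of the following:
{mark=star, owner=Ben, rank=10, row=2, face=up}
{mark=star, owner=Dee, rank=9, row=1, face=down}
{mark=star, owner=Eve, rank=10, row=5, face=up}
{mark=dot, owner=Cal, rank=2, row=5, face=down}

A rule that fits every label: rank ≤ 8 — true of each 'Positive' example, false of each 'Negative' one.
{mark=star, owner=Ben, rank=10, row=2, face=up}: Negative (rank = 10). {mark=star, owner=Dee, rank=9, row=1, face=down}: Negative (rank = 9). {mark=star, owner=Eve, rank=10, row=5, face=up}: Negative (rank = 10). {mark=dot, owner=Cal, rank=2, row=5, face=down}: Positive (rank = 2).

Negative, Negative, Negative, Positive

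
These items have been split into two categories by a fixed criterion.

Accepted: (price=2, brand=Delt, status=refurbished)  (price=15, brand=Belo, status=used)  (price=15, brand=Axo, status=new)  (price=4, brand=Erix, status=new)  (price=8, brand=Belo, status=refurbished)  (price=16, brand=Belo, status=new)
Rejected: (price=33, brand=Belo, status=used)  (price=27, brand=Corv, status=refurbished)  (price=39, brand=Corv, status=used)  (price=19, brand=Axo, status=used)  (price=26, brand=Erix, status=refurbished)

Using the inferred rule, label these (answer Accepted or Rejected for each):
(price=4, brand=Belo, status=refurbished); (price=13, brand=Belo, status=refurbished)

A rule that fits every label: price ≤ 16 — true of each 'Accepted' example, false of each 'Rejected' one.

Accepted, Accepted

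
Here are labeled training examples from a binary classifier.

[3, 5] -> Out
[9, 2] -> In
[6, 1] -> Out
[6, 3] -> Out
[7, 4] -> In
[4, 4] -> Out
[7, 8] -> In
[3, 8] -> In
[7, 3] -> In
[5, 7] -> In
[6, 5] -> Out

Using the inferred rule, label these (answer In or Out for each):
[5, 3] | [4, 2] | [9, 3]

The rule appears to be: max ≥ 7.
[5, 3]: max 5, doesn't qualify → Out. [4, 2]: max 4, doesn't qualify → Out. [9, 3]: max 9, has this property → In.

Out, Out, In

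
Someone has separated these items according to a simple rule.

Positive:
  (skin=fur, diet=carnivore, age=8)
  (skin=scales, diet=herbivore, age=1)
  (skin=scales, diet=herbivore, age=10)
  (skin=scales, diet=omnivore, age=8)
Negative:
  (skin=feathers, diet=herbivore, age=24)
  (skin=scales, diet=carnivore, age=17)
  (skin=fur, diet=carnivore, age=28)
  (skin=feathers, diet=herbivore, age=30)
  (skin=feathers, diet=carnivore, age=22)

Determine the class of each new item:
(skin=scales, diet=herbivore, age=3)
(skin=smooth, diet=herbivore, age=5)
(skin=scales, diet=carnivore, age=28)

The rule appears to be: age ≤ 10.

Positive, Positive, Negative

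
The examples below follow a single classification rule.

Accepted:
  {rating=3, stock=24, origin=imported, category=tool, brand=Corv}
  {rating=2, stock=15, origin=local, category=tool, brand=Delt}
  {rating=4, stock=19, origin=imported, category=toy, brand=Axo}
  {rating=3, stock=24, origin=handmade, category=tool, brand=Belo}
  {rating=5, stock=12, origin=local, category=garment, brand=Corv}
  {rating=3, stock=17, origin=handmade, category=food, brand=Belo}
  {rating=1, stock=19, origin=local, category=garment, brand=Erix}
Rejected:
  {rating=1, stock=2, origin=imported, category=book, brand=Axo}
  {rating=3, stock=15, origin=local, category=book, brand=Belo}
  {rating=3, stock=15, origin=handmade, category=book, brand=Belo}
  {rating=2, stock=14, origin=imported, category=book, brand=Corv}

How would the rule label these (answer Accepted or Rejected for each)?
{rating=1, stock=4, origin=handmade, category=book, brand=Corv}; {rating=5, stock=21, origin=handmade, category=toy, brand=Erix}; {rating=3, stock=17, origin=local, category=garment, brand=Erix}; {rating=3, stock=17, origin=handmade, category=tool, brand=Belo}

Rejected, Accepted, Accepted, Accepted

The pattern is that an item is 'Accepted' exactly when: category is not book.
{rating=1, stock=4, origin=handmade, category=book, brand=Corv}: category is book — lacks this property, so Rejected.
{rating=5, stock=21, origin=handmade, category=toy, brand=Erix}: category is toy — has this property, so Accepted.
{rating=3, stock=17, origin=local, category=garment, brand=Erix}: category is garment — has this property, so Accepted.
{rating=3, stock=17, origin=handmade, category=tool, brand=Belo}: category is tool — has this property, so Accepted.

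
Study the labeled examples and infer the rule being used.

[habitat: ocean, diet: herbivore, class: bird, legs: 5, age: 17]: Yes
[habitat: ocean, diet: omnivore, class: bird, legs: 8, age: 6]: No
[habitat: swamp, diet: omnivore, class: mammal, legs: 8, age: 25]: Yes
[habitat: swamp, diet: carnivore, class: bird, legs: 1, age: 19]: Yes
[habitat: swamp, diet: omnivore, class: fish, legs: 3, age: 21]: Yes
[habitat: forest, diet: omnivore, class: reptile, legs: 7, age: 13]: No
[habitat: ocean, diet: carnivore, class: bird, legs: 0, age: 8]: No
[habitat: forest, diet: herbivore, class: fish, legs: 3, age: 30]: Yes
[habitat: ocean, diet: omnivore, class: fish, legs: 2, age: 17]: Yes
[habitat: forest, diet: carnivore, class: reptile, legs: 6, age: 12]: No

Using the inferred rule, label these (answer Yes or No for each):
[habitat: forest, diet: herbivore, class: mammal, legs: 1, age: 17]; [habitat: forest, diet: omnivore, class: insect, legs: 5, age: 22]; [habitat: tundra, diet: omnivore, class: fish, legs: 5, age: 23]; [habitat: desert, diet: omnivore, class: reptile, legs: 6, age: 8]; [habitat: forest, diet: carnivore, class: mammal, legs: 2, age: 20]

Yes, Yes, Yes, No, Yes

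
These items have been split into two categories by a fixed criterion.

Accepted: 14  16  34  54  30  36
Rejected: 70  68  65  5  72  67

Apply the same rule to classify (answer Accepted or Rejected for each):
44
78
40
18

Accepted, Rejected, Accepted, Accepted

The common property of the 'Accepted' items is: even AND at most 54. No 'Rejected' item has it.
Accepted: 44, since 44 is even, 44 ≤ 54.
Rejected: 78, since 78 is even, 78 > 54.
Accepted: 40, since 40 is even, 40 ≤ 54.
Accepted: 18, since 18 is even, 18 ≤ 54.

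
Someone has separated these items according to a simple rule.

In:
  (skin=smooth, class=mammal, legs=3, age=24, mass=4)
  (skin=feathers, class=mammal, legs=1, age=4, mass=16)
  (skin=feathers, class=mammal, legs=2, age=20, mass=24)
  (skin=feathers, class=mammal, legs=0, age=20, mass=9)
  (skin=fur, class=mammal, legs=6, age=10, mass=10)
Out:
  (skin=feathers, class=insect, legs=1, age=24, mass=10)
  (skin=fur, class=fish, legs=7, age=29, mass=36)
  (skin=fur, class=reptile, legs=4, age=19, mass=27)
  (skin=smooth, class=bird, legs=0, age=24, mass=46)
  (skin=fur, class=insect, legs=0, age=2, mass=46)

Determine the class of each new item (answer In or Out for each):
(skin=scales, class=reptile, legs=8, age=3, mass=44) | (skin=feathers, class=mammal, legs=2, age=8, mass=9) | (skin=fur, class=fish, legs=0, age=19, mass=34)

Looking at the examples, the only property every 'In' case has and every 'Out' case lacks is: class is mammal.
(skin=scales, class=reptile, legs=8, age=3, mass=44): class is reptile, does not fit → Out.
(skin=feathers, class=mammal, legs=2, age=8, mass=9): class is mammal, passes → In.
(skin=fur, class=fish, legs=0, age=19, mass=34): class is fish, does not fit → Out.

Out, In, Out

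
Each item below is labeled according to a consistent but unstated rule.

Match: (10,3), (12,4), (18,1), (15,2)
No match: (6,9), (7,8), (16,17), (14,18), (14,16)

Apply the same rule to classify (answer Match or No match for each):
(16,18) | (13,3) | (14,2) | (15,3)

No match, Match, Match, Match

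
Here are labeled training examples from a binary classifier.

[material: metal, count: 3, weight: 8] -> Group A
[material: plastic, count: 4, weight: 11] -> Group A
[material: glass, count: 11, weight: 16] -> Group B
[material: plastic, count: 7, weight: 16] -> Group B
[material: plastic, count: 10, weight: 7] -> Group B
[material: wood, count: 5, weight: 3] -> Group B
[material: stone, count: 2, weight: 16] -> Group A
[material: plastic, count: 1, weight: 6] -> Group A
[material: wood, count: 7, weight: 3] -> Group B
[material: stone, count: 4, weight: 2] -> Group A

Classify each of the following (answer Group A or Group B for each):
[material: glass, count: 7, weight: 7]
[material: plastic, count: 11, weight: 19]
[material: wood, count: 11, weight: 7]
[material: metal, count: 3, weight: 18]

Rule: count ≤ 4. This holds for each 'Group A' example and fails for each 'Group B' one.

Group B, Group B, Group B, Group A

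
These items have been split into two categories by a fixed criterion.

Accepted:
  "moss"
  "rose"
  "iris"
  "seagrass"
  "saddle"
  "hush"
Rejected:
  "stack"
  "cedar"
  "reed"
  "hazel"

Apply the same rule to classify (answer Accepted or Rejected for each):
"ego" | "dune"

Every 'Accepted' example satisfies: even length AND contains 's'. None of the 'Rejected' examples do.
"ego": Rejected (length 3, no 's'). "dune": Rejected (length 4, no 's').

Rejected, Rejected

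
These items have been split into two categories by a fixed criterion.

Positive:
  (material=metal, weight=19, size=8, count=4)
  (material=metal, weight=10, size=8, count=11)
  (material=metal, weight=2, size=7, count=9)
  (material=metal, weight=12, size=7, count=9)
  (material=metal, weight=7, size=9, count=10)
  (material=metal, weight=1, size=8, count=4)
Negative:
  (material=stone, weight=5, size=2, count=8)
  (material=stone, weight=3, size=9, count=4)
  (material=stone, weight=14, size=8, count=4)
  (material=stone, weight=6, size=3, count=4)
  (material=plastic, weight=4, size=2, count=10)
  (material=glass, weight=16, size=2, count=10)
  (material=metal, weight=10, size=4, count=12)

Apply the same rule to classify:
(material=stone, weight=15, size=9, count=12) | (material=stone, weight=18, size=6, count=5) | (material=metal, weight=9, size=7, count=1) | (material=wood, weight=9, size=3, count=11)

All 'Positive' examples share one property — material is metal AND size ≥ 7 — and every 'Negative' example lacks it.
(material=stone, weight=15, size=9, count=12): Negative (material is stone, size = 9). (material=stone, weight=18, size=6, count=5): Negative (material is stone, size = 6). (material=metal, weight=9, size=7, count=1): Positive (material is metal, size = 7). (material=wood, weight=9, size=3, count=11): Negative (material is wood, size = 3).

Negative, Negative, Positive, Negative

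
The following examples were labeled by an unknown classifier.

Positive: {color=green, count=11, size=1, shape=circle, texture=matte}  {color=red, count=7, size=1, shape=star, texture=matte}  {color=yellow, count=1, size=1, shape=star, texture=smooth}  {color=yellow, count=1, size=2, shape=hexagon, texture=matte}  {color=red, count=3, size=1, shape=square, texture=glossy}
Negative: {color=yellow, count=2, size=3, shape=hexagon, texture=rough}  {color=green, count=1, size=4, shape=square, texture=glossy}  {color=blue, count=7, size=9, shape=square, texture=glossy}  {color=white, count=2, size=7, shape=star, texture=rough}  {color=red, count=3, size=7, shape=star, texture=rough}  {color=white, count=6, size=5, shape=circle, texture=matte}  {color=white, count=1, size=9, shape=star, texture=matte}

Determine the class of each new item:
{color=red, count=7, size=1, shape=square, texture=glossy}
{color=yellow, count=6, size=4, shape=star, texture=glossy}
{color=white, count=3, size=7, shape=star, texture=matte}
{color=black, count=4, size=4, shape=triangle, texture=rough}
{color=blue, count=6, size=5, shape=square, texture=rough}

Positive, Negative, Negative, Negative, Negative

The distinguishing property — size ≤ 2 — holds for all the 'Positive' cases and none of the 'Negative' cases.
{color=red, count=7, size=1, shape=square, texture=glossy} — size = 1, hence Positive. {color=yellow, count=6, size=4, shape=star, texture=glossy} — size = 4, hence Negative. {color=white, count=3, size=7, shape=star, texture=matte} — size = 7, hence Negative. {color=black, count=4, size=4, shape=triangle, texture=rough} — size = 4, hence Negative. {color=blue, count=6, size=5, shape=square, texture=rough} — size = 5, hence Negative.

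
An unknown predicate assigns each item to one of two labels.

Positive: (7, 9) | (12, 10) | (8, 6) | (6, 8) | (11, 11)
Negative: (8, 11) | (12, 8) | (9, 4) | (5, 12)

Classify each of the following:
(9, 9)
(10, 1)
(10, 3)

The distinguishing property — |first − second| ≤ 2 — holds for all the 'Positive' cases and none of the 'Negative' cases.
(9, 9): |9−9| = 0, has this property → Positive. (10, 1): |10−1| = 9, does not fit → Negative. (10, 3): |10−3| = 7, does not fit → Negative.

Positive, Negative, Negative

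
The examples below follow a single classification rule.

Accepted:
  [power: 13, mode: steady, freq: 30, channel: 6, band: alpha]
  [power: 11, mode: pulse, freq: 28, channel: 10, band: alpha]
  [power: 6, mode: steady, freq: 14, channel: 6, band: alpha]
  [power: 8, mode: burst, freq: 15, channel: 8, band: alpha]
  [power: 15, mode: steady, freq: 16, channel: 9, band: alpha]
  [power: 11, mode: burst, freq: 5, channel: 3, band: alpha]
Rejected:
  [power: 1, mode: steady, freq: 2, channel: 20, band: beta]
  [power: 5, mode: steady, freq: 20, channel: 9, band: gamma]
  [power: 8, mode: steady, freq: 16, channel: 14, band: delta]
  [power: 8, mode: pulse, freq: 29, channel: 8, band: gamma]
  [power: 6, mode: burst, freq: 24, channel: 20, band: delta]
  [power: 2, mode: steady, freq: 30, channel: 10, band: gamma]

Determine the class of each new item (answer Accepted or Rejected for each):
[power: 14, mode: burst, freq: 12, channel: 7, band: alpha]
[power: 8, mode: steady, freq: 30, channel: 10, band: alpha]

Accepted, Accepted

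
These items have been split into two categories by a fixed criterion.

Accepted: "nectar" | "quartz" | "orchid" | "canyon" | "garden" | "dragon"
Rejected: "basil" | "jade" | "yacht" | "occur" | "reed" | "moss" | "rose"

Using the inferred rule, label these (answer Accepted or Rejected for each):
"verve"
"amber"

One predicate separates the groups cleanly: length 6.
"verve": Rejected (length 5).
"amber": Rejected (length 5).

Rejected, Rejected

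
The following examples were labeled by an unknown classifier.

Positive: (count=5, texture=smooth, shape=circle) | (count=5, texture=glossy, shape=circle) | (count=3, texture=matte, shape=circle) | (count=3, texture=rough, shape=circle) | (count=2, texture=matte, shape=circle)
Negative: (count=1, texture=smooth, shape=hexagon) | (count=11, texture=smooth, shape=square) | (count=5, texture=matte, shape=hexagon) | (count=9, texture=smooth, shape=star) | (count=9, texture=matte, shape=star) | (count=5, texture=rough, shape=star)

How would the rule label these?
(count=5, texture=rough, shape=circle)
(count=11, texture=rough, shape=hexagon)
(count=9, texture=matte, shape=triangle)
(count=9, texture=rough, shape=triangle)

Positive, Negative, Negative, Negative

The distinguishing property — shape is circle — holds for all the 'Positive' cases and none of the 'Negative' cases.
Positive: (count=5, texture=rough, shape=circle), since shape is circle. Negative: (count=11, texture=rough, shape=hexagon), since shape is hexagon. Negative: (count=9, texture=matte, shape=triangle), since shape is triangle. Negative: (count=9, texture=rough, shape=triangle), since shape is triangle.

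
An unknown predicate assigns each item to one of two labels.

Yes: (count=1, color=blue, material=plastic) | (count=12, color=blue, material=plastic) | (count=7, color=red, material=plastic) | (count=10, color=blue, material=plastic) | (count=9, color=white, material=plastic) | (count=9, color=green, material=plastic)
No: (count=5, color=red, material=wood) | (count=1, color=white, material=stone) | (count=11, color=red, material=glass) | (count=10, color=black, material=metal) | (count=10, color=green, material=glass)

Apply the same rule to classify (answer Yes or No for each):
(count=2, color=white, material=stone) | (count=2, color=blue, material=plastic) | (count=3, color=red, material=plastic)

No, Yes, Yes

Rule: material is plastic. This holds for each 'Yes' example and fails for each 'No' one.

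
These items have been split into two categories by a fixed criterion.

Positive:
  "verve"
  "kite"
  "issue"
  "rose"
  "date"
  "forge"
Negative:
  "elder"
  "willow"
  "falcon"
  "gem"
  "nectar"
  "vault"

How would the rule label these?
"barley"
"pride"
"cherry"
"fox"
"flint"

Negative, Positive, Negative, Negative, Negative

'Positive' ⟺ ends with 'e'.
Negative: "barley", since ends with 'y'.
Positive: "pride", since ends with 'e'.
Negative: "cherry", since ends with 'y'.
Negative: "fox", since ends with 'x'.
Negative: "flint", since ends with 't'.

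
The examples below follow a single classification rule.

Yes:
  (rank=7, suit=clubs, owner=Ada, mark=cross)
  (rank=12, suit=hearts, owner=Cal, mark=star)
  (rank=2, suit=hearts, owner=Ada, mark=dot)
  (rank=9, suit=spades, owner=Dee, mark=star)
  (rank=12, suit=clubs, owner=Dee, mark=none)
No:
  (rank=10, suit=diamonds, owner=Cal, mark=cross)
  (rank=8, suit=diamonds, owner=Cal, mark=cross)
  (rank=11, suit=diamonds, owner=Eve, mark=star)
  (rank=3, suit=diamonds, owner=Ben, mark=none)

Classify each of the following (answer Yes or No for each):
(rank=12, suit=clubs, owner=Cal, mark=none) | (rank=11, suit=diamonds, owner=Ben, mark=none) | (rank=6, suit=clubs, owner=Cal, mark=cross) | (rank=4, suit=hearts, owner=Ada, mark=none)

Yes, No, Yes, Yes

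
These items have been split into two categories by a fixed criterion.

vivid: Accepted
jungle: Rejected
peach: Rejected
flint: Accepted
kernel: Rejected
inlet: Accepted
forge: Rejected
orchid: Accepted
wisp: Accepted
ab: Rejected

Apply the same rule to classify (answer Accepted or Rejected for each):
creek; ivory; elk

Rejected, Accepted, Rejected

Every 'Accepted' example satisfies: contains 'i'. None of the 'Rejected' examples do.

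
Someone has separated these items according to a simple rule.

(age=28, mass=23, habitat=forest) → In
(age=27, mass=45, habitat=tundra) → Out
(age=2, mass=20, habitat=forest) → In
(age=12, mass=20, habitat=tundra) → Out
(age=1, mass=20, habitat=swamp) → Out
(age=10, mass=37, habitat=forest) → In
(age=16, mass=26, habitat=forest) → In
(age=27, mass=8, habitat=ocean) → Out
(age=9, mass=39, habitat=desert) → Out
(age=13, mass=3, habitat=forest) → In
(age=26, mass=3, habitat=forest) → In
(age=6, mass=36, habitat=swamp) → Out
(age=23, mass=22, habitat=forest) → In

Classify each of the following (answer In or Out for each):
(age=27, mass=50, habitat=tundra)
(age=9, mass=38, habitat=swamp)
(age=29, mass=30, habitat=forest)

'In' ⟺ habitat is forest.
(age=27, mass=50, habitat=tundra): habitat is tundra — doesn't qualify, so Out.
(age=9, mass=38, habitat=swamp): habitat is swamp — doesn't qualify, so Out.
(age=29, mass=30, habitat=forest): habitat is forest — matches, so In.

Out, Out, In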